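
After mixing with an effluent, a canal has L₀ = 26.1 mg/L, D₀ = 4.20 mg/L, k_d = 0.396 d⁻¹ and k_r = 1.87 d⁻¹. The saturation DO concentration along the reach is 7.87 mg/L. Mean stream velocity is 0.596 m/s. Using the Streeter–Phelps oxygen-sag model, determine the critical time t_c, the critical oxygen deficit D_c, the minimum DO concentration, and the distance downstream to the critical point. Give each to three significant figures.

With k_r/k_d = 4.722 and 1 − D₀(k_r−k_d)/(k_d L₀) = 0.4010,
t_c = ln(4.722 × 0.4010) / (1.87 − 0.396) = ln(1.894) / 1.474 = 0.6385/1.474 = 0.4332 d.
D_c = (k_d/k_r) L₀ e^(−k_d t_c) = (0.396/1.87) × 26.1 × e^(−0.396×0.4332) = 0.2118 × 26.1 × 0.8424 = 4.656 mg/L.
Minimum DO = C_s − D_c = 7.87 − 4.656 = 3.214 mg/L.
x_c = v t_c = 0.596 m/s × 0.4332 d × 86400 s/d = 22310 m ≈ 22.3 km.

t_c ≈ 0.433 d; D_c ≈ 4.66 mg/L; min DO ≈ 3.21 mg/L; x_c ≈ 22.3 km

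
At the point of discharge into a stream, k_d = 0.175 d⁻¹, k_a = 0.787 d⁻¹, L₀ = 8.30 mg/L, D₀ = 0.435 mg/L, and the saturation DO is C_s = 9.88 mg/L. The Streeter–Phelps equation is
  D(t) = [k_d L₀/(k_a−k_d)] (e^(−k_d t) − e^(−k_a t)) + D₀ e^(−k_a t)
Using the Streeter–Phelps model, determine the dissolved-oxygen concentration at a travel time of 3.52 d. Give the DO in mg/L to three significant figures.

DO ≈ 8.72 mg/L

k_d L₀/(k_a−k_d) = 0.175×8.30/(0.787−0.175) = 1.453/0.6120 = 2.373 mg/L.
e^(−k_d t) = e^(−0.175×3.520) = 0.5401; e^(−k_a t) = e^(−0.787×3.520) = 0.06265.
D = 2.373 × (0.5401 − 0.06265) + 0.435 × 0.06265 = 1.133 + 0.02725 = 1.160 mg/L.
DO = C_s − D = 9.88 − 1.160 = 8.720 mg/L.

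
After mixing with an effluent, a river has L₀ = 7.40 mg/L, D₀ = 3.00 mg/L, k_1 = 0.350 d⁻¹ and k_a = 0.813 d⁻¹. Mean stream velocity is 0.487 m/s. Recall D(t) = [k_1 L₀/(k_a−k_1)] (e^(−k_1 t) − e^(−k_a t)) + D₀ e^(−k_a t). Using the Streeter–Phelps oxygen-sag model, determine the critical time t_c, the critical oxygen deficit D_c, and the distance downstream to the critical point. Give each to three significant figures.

At the critical point dD/dt = 0, so k_1 L₀ e^(−k_1 t) = k_a D. Substituting D(t) from the Streeter–Phelps equation and solving for t gives
t_c = ln[(k_a/k_1)(1 − D₀(k_a−k_1)/(k_1 L₀))] / (k_a−k_1).
Here k_a−k_1 = 0.4630 d⁻¹ and 1 − D₀(k_a−k_1)/(k_1 L₀) = 1 − 3.00×0.4630/(0.350×7.40) = 0.4637, so
t_c = ln(2.323 × 0.4637) / 0.4630 = 0.07429 / 0.4630 = 0.1605 d.
L(t_c) = L₀ e^(−k_1 t_c) = 7.40 × 0.9454 = 6.996 mg/L, and at the critical point k_a D_c = k_1 L, so D_c = (0.350/0.813) × 6.996 = 3.012 mg/L.
x_c = v t_c = 0.487 m/s × 0.1605 d × 86400 s/d = 6752 m ≈ 6.75 km.

t_c ≈ 0.160 d; D_c ≈ 3.01 mg/L; x_c ≈ 6.75 km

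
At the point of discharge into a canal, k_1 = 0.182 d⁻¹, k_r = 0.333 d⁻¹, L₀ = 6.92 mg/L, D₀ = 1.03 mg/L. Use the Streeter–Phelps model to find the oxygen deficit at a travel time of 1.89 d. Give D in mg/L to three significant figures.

k_1 L₀/(k_r−k_1) = 0.182×6.92/(0.333−0.182) = 1.259/0.1510 = 8.341 mg/L.
e^(−k_1 t) = e^(−0.182×1.890) = 0.7089; e^(−k_r t) = e^(−0.333×1.890) = 0.5329.
D = 8.341 × (0.7089 − 0.5329) + 1.03 × 0.5329 = 1.468 + 0.5489 = 2.017 mg/L.

D ≈ 2.02 mg/L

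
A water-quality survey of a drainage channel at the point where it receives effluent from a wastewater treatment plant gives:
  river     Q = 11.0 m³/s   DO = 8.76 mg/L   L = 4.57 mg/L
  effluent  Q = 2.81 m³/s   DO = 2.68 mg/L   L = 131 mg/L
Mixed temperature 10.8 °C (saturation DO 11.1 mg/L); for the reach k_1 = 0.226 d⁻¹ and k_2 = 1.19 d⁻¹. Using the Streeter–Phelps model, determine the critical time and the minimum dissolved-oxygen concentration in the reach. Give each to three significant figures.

t_c ≈ 0.997 d; minimum DO ≈ 6.51 mg/L

Mixed DO = (11.0×8.76 + 2.81×2.68)/(11.0+2.81) = 103.9/13.81 = 7.523 mg/L.
Mixed L₀ = (11.0×4.57 + 2.81×131)/(13.81) = 418.4/13.81 = 30.30 mg/L.
Initial deficit D₀ = C_s − DO₀ = 11.1 − 7.523 = 3.577 mg/L.
t_c = (1/0.9640) ln[(1.19/0.226)(1 − 3.577×0.9640/(0.226×30.30))] = 1.037 × ln(2.614) = 0.9966 d.
D_c = (0.226/1.19) × 30.30 × e^(−0.226×0.9966) = 0.1899 × 30.30 × 0.7983 = 4.593 mg/L.
Minimum DO = 11.1 − 4.593 = 6.507 mg/L.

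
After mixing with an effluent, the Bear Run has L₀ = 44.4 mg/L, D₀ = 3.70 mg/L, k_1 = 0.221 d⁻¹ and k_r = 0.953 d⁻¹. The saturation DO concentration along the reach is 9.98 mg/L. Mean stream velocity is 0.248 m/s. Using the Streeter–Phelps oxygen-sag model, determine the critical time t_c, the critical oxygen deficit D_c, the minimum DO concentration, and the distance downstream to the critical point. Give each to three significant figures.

At the critical point dD/dt = 0, so k_1 L₀ e^(−k_1 t) = k_r D. Substituting D(t) from the Streeter–Phelps equation and solving for t gives
t_c = ln[(k_r/k_1)(1 − D₀(k_r−k_1)/(k_1 L₀))] / (k_r−k_1).
Here k_r−k_1 = 0.7320 d⁻¹ and 1 − D₀(k_r−k_1)/(k_1 L₀) = 1 − 3.70×0.7320/(0.221×44.4) = 0.7240, so
t_c = ln(4.312 × 0.7240) / 0.7320 = 1.138 / 0.7320 = 1.555 d.
D_c = (k_1/k_r) L₀ e^(−k_1 t_c) = (0.221/0.953) × 44.4 × e^(−0.221×1.555) = 0.2319 × 44.4 × 0.7091 = 7.301 mg/L.
Minimum DO = C_s − D_c = 9.98 − 7.301 = 2.679 mg/L.
x_c = v t_c = 0.248 m/s × 1.555 d × 86400 s/d = 33330 m ≈ 33.3 km.

t_c ≈ 1.56 d; D_c ≈ 7.30 mg/L; min DO ≈ 2.68 mg/L; x_c ≈ 33.3 km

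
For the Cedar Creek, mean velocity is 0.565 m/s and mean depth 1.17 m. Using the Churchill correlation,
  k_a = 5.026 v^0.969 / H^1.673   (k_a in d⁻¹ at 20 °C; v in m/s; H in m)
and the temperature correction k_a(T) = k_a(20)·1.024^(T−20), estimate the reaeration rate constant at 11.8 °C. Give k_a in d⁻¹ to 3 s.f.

k_a ≈ 1.83 d⁻¹

k_a(20) = 5.026 × 0.565^0.969 / 1.17^1.673 = 5.026 × 0.5751 / 1.300 = 2.223 d⁻¹.
k_a(11.8) = 2.223 × 1.024^(11.8−20) = 2.223 × 0.8233 = 1.830 d⁻¹.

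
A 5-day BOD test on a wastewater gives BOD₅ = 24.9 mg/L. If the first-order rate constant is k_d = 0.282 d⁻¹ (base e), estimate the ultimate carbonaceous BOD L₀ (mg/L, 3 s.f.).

L₀ ≈ 32.9 mg/L

BOD₅ = L₀(1 − e^(−5k_d)) ⇒ L₀ = BOD₅ / (1 − e^(−5×0.282))
= 24.9 / (1 − 0.2441) = 24.9 / 0.7559 = 32.94 mg/L.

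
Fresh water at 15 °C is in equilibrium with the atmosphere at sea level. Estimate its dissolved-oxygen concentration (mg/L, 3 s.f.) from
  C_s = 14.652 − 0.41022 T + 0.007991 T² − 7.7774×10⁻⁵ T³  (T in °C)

C_s ≈ 10.0 mg/L

C_s = 14.652 − 0.41022×15 + 0.007991×15² − 7.7774×10⁻⁵×15³ = 10.03 mg/L.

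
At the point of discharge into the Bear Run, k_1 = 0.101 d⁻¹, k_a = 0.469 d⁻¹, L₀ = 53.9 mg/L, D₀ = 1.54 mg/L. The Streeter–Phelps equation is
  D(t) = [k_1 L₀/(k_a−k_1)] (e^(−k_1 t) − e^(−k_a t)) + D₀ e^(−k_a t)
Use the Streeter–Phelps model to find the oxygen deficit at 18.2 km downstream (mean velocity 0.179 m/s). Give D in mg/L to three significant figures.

D ≈ 5.50 mg/L

Travel time t = x/v = 18.2 km / (0.179 m/s) = 18200 m / 0.179 m/s = 101700 s = 1.177 d.
k_1 L₀/(k_a−k_1) = 0.101×53.9/(0.469−0.101) = 5.444/0.3680 = 14.79 mg/L.
e^(−k_1 t) = e^(−0.101×1.177) = 0.8879; e^(−k_a t) = e^(−0.469×1.177) = 0.5758.
D = 14.79 × (0.8879 − 0.5758) + 1.54 × 0.5758 = 4.617 + 0.8868 = 5.504 mg/L.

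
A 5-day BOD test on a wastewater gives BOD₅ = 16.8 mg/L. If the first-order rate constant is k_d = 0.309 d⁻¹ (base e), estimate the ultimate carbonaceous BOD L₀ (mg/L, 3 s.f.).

L₀ ≈ 21.4 mg/L

BOD₅ = L₀(1 − e^(−5k_d)) ⇒ L₀ = BOD₅ / (1 − e^(−5×0.309))
= 16.8 / (1 − 0.2133) = 16.8 / 0.7867 = 21.36 mg/L.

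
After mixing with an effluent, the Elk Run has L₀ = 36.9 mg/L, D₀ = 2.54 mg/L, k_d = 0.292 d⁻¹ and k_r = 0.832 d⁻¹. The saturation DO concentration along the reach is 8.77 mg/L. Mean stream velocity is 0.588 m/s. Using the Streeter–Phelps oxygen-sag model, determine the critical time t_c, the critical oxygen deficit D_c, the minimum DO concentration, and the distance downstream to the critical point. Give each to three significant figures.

t_c = [1/(k_r−k_d)] ln[(k_r/k_d)(1 − D₀(k_r−k_d)/(k_d L₀))]
= [1/(0.832−0.292)] ln[(0.832/0.292)(1 − 2.54×0.5400/(0.292×36.9))]
= (1/0.5400) ln[2.849 × 0.8727] = 1.852 × ln(2.487) = 1.852 × 0.9109 = 1.687 d.
D_c = (k_d/k_r) L₀ e^(−k_d t_c) = (0.292/0.832) × 36.9 × e^(−0.292×1.687) = 0.3510 × 36.9 × 0.6111 = 7.913 mg/L.
Minimum DO = C_s − D_c = 8.77 − 7.913 = 0.8566 mg/L.
x_c = v t_c = 0.588 m/s × 1.687 d × 86400 s/d = 85700 m ≈ 85.7 km.

t_c ≈ 1.69 d; D_c ≈ 7.91 mg/L; min DO ≈ 0.857 mg/L; x_c ≈ 85.7 km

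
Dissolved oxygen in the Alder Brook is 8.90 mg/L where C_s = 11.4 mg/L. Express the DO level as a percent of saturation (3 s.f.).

78.1 % saturation

% saturation = C/C_s × 100 = 8.90/11.4 × 100 = 78.1 %.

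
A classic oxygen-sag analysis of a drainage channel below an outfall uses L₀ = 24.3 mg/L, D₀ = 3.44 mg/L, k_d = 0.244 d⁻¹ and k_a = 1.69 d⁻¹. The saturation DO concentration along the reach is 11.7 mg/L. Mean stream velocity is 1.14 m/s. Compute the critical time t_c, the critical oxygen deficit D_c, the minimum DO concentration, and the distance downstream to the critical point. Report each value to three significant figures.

t_c ≈ 0.0756 d; D_c ≈ 3.44 mg/L; min DO ≈ 8.26 mg/L; x_c ≈ 7.45 km

With k_a/k_d = 6.926 and 1 − D₀(k_a−k_d)/(k_d L₀) = 0.1611,
t_c = ln(6.926 × 0.1611) / (1.69 − 0.244) = ln(1.116) / 1.446 = 0.1093/1.446 = 0.07562 d.
L(t_c) = L₀ e^(−k_d t_c) = 24.3 × 0.9817 = 23.86 mg/L, and at the critical point k_a D_c = k_d L, so D_c = (0.244/1.69) × 23.86 = 3.444 mg/L.
Minimum DO = C_s − D_c = 11.7 − 3.444 = 8.256 mg/L.
x_c = v t_c = 1.14 m/s × 0.07562 d × 86400 s/d = 7448 m ≈ 7.45 km.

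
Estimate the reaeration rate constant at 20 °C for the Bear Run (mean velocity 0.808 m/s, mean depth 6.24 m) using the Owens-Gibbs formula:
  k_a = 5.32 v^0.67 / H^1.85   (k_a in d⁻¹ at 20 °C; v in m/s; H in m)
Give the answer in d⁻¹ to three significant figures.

k_a ≈ 0.156 d⁻¹

k_a = 5.32 × 0.808^0.67 / 6.24^1.85 = 5.32 × 0.8669 / 29.59 = 0.1559 d⁻¹.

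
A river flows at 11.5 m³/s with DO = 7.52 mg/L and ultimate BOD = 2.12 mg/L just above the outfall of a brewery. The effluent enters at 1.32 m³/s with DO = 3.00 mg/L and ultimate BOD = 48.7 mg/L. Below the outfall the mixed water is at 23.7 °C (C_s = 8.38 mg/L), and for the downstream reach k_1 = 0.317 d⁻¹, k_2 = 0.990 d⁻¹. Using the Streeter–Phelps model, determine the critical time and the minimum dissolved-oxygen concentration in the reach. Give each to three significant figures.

Mixed DO = (11.5×7.52 + 1.32×3.00)/(11.5+1.32) = 90.44/12.82 = 7.055 mg/L.
Mixed L₀ = (11.5×2.12 + 1.32×48.7)/(12.82) = 88.66/12.82 = 6.916 mg/L.
Initial deficit D₀ = C_s − DO₀ = 8.38 − 7.055 = 1.325 mg/L.
t_c = (1/0.6730) ln[(0.990/0.317)(1 − 1.325×0.6730/(0.317×6.916))] = 1.486 × ln(1.852) = 0.9160 d.
D_c = (0.317/0.990) × 6.916 × e^(−0.317×0.9160) = 0.3202 × 6.916 × 0.7480 = 1.656 mg/L.
Minimum DO = 8.38 − 1.656 = 6.724 mg/L.

t_c ≈ 0.916 d; minimum DO ≈ 6.72 mg/L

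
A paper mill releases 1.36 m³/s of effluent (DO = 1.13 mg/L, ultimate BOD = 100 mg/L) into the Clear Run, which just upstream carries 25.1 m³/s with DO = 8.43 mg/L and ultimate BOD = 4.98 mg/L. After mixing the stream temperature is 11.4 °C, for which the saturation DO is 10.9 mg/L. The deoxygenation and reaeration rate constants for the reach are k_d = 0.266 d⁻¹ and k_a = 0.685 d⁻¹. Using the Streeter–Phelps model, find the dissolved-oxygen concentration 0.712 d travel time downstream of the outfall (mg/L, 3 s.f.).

DO ≈ 7.82 mg/L

Mixed DO = (25.1×8.43 + 1.36×1.13)/(25.1+1.36) = 213.1/26.46 = 8.055 mg/L.
Mixed L₀ = (25.1×4.98 + 1.36×100)/(26.46) = 261.0/26.46 = 9.864 mg/L.
Initial deficit D₀ = C_s − DO₀ = 10.9 − 8.055 = 2.845 mg/L.
D(0.712) = [0.266×9.864/(0.685−0.266)](e^(−0.266×0.712) − e^(−0.685×0.712)) + 2.845 e^(−0.685×0.712)
= 6.262 × (0.8275 − 0.6140) + 2.845 × 0.6140 = 3.084 mg/L.
DO = 10.9 − 3.084 = 7.816 mg/L.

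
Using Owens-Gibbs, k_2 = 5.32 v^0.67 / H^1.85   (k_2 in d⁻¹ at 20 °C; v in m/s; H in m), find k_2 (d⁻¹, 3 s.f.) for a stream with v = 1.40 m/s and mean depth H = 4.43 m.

k_2 = 5.32 × 1.40^0.67 / 4.43^1.85 = 5.32 × 1.253 / 15.70 = 0.4246 d⁻¹.

k_2 ≈ 0.425 d⁻¹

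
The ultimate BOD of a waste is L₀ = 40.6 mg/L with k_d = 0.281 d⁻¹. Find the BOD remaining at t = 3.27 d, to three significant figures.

L_t = L₀ e^(−k_d t) = 40.6 × e^(−0.281×3.27) = 40.6 × 0.3990 = 16.20 mg/L.

L ≈ 16.2 mg/L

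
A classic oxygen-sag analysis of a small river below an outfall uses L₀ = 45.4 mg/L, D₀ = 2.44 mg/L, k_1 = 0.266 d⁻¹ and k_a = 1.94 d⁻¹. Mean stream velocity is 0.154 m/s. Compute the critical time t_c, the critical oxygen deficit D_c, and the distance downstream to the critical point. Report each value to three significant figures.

t_c = [1/(k_a−k_1)] ln[(k_a/k_1)(1 − D₀(k_a−k_1)/(k_1 L₀))]
= [1/(1.94−0.266)] ln[(1.94/0.266)(1 − 2.44×1.674/(0.266×45.4))]
= (1/1.674) ln[7.293 × 0.6618] = 0.5974 × ln(4.826) = 0.5974 × 1.574 = 0.9403 d.
D_c = (k_1/k_a) L₀ e^(−k_1 t_c) = (0.266/1.94) × 45.4 × e^(−0.266×0.9403) = 0.1371 × 45.4 × 0.7787 = 4.847 mg/L.
x_c = v t_c = 0.154 m/s × 0.9403 d × 86400 s/d = 12510 m ≈ 12.5 km.

t_c ≈ 0.940 d; D_c ≈ 4.85 mg/L; x_c ≈ 12.5 km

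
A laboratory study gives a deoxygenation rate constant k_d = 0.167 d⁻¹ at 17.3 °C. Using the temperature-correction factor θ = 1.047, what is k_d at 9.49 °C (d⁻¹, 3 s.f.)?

k_d ≈ 0.117 d⁻¹

k_d(T₂) = k_d(T₁) · θ^(T₂−T₁) = 0.167 × 1.047^(9.49−17.3)
= 0.167 × 1.047^-7.81 = 0.167 × 0.6986 = 0.1167 d⁻¹.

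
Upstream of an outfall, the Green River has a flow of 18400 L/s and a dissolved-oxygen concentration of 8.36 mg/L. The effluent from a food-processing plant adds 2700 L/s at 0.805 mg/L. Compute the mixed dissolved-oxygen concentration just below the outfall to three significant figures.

Flow-weighted mixing: C = (Q_r C_r + Q_w C_w)/(Q_r + Q_w)
= (18400×8.36 + 2700×0.805)/(18400 + 2700) = 156000/21100 = 7.393 mg/L.

7.39 mg/L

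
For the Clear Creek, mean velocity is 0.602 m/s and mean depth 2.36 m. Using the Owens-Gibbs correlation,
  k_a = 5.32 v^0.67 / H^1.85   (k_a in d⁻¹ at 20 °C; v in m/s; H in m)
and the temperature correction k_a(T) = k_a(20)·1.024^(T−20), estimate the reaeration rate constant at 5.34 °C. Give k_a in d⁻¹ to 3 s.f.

k_a(20) = 5.32 × 0.602^0.67 / 2.36^1.85 = 5.32 × 0.7118 / 4.897 = 0.7733 d⁻¹.
k_a(5.34) = 0.7733 × 1.024^(5.34−20) = 0.7733 × 0.7063 = 0.5462 d⁻¹.

k_a ≈ 0.546 d⁻¹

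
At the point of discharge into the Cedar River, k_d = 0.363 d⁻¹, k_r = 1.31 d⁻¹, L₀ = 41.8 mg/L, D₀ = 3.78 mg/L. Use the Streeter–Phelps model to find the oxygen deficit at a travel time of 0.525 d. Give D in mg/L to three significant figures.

D ≈ 7.09 mg/L

k_d L₀/(k_r−k_d) = 0.363×41.8/(1.31−0.363) = 15.17/0.9470 = 16.02 mg/L.
e^(−k_d t) = e^(−0.363×0.5250) = 0.8265; e^(−k_r t) = e^(−1.31×0.5250) = 0.5027.
D = 16.02 × (0.8265 − 0.5027) + 3.78 × 0.5027 = 5.188 + 1.900 = 7.088 mg/L.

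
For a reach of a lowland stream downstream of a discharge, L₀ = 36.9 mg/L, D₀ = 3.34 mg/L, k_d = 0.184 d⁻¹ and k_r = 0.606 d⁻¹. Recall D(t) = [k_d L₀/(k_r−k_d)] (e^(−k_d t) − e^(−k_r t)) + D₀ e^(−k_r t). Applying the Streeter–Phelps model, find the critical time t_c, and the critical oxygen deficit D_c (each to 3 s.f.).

With k_r/k_d = 3.293 and 1 − D₀(k_r−k_d)/(k_d L₀) = 0.7924,
t_c = ln(3.293 × 0.7924) / (0.606 − 0.184) = ln(2.610) / 0.4220 = 0.9593/0.4220 = 2.273 d.
L(t_c) = L₀ e^(−k_d t_c) = 36.9 × 0.6582 = 24.29 mg/L, and at the critical point k_r D_c = k_d L, so D_c = (0.184/0.606) × 24.29 = 7.374 mg/L.

t_c ≈ 2.27 d; D_c ≈ 7.37 mg/L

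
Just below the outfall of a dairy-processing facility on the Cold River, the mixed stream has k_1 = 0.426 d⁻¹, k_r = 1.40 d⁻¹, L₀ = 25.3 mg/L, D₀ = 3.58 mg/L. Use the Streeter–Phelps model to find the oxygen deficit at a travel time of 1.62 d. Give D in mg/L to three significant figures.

k_1 L₀/(k_r−k_1) = 0.426×25.3/(1.40−0.426) = 10.78/0.9740 = 11.07 mg/L.
e^(−k_1 t) = e^(−0.426×1.620) = 0.5015; e^(−k_r t) = e^(−1.40×1.620) = 0.1035.
D = 11.07 × (0.5015 − 0.1035) + 3.58 × 0.1035 = 4.404 + 0.3706 = 4.775 mg/L.

D ≈ 4.77 mg/L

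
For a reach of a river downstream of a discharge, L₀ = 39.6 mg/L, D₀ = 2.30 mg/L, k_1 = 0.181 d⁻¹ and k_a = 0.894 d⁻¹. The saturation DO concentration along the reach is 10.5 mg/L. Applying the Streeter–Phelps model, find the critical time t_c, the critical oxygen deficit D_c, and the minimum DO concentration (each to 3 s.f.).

With k_a/k_1 = 4.939 and 1 − D₀(k_a−k_1)/(k_1 L₀) = 0.7712,
t_c = ln(4.939 × 0.7712) / (0.894 − 0.181) = ln(3.809) / 0.7130 = 1.337/0.7130 = 1.876 d.
L(t_c) = L₀ e^(−k_1 t_c) = 39.6 × 0.7121 = 28.20 mg/L, and at the critical point k_a D_c = k_1 L, so D_c = (0.181/0.894) × 28.20 = 5.709 mg/L.
Minimum DO = C_s − D_c = 10.5 − 5.709 = 4.791 mg/L.

t_c ≈ 1.88 d; D_c ≈ 5.71 mg/L; min DO ≈ 4.79 mg/L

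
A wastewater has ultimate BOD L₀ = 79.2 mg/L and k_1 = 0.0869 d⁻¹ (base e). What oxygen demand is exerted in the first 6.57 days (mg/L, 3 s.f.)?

y ≈ 34.5 mg/L

y_t = L₀(1 − e^(−k_1 t)) = 79.2 × (1 − e^(−0.0869×6.57))
= 79.2 × (1 − 0.5650) = 79.2 × 0.4350 = 34.45 mg/L.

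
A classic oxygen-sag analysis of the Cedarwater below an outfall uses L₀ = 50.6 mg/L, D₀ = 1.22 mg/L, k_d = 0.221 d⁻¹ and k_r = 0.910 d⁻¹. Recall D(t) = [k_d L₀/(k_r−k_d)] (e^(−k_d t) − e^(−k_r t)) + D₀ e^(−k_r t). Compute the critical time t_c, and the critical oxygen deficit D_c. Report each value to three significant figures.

At the critical point dD/dt = 0, so k_d L₀ e^(−k_d t) = k_r D. Substituting D(t) from the Streeter–Phelps equation and solving for t gives
t_c = ln[(k_r/k_d)(1 − D₀(k_r−k_d)/(k_d L₀))] / (k_r−k_d).
Here k_r−k_d = 0.6890 d⁻¹ and 1 − D₀(k_r−k_d)/(k_d L₀) = 1 − 1.22×0.6890/(0.221×50.6) = 0.9248, so
t_c = ln(4.118 × 0.9248) / 0.6890 = 1.337 / 0.6890 = 1.941 d.
L(t_c) = L₀ e^(−k_d t_c) = 50.6 × 0.6512 = 32.95 mg/L, and at the critical point k_r D_c = k_d L, so D_c = (0.221/0.910) × 32.95 = 8.003 mg/L.

t_c ≈ 1.94 d; D_c ≈ 8.00 mg/L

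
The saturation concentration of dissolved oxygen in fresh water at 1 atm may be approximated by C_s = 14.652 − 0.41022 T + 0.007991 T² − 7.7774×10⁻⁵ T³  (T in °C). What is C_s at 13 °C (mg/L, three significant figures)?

C_s = 14.652 − 0.41022×13 + 0.007991×13² − 7.7774×10⁻⁵×13³ = 10.50 mg/L.

C_s ≈ 10.5 mg/L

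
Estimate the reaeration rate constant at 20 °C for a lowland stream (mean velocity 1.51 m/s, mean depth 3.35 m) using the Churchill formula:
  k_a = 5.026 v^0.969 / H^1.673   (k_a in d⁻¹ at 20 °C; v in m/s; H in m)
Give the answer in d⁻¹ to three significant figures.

k_a = 5.026 × 1.51^0.969 / 3.35^1.673 = 5.026 × 1.491 / 7.558 = 0.9914 d⁻¹.

k_a ≈ 0.991 d⁻¹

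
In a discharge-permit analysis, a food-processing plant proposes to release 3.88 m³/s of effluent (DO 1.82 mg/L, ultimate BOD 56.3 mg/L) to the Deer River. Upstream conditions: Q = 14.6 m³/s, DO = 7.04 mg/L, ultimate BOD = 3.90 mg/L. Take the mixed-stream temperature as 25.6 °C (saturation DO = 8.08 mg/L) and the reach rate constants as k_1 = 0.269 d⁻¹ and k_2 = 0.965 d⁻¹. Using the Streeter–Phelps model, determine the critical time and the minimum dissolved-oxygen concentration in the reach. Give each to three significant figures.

t_c ≈ 1.17 d; minimum DO ≈ 5.05 mg/L

Mixed DO = (14.6×7.04 + 3.88×1.82)/(14.6+3.88) = 109.8/18.48 = 5.944 mg/L.
Mixed L₀ = (14.6×3.90 + 3.88×56.3)/(18.48) = 275.4/18.48 = 14.90 mg/L.
Initial deficit D₀ = C_s − DO₀ = 8.08 − 5.944 = 2.136 mg/L.
t_c = (1/0.6960) ln[(0.965/0.269)(1 − 2.136×0.6960/(0.269×14.90))] = 1.437 × ln(2.257) = 1.170 d.
D_c = (0.269/0.965) × 14.90 × e^(−0.269×1.170) = 0.2788 × 14.90 × 0.7301 = 3.033 mg/L.
Minimum DO = 8.08 − 3.033 = 5.047 mg/L.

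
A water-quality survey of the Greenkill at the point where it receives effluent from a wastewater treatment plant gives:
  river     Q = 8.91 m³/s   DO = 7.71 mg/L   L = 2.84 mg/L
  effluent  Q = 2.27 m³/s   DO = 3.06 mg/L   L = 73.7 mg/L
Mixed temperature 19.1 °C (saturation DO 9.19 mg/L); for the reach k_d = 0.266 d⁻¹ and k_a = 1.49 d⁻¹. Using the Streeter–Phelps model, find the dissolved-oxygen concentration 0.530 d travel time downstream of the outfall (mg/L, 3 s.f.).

DO ≈ 6.54 mg/L

Mixed DO = (8.91×7.71 + 2.27×3.06)/(8.91+2.27) = 75.64/11.18 = 6.766 mg/L.
Mixed L₀ = (8.91×2.84 + 2.27×73.7)/(11.18) = 192.6/11.18 = 17.23 mg/L.
Initial deficit D₀ = C_s − DO₀ = 9.19 − 6.766 = 2.424 mg/L.
D(0.530) = [0.266×17.23/(1.49−0.266)](e^(−0.266×0.530) − e^(−1.49×0.530)) + 2.424 e^(−1.49×0.530)
= 3.744 × (0.8685 − 0.4540) + 2.424 × 0.4540 = 2.652 mg/L.
DO = 9.19 − 2.652 = 6.538 mg/L.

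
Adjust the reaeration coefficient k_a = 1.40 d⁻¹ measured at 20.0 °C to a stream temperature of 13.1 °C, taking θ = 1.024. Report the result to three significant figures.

k_a ≈ 1.19 d⁻¹

k_a(T₂) = k_a(T₁) · θ^(T₂−T₁) = 1.40 × 1.024^(13.1−20.0)
= 1.40 × 1.024^-6.90 = 1.40 × 0.8490 = 1.189 d⁻¹.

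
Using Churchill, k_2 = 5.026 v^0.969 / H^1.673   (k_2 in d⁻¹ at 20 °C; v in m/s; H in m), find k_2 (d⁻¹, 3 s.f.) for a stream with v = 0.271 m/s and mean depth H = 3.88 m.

k_2 ≈ 0.147 d⁻¹

k_2 = 5.026 × 0.271^0.969 / 3.88^1.673 = 5.026 × 0.2822 / 9.663 = 0.1468 d⁻¹.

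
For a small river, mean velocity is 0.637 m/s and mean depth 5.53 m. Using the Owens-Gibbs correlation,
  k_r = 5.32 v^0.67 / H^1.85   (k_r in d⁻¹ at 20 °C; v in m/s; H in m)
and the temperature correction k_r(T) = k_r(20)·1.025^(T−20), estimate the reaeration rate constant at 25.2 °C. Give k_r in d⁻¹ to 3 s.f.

k_r(20) = 5.32 × 0.637^0.67 / 5.53^1.85 = 5.32 × 0.7392 / 23.66 = 0.1662 d⁻¹.
k_r(25.2) = 0.1662 × 1.025^(25.2−20) = 0.1662 × 1.137 = 0.1890 d⁻¹.

k_r ≈ 0.189 d⁻¹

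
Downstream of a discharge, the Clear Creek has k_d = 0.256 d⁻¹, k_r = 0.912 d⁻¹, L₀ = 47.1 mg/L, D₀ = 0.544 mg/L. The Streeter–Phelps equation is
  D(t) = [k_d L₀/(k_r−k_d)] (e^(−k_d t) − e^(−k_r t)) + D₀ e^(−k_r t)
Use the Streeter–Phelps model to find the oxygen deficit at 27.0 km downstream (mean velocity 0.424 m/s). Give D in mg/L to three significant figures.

D ≈ 6.11 mg/L

Travel time t = x/v = 27.0 km / (0.424 m/s) = 27000 m / 0.424 m/s = 63680 s = 0.7370 d.
k_d L₀/(k_r−k_d) = 0.256×47.1/(0.912−0.256) = 12.06/0.6560 = 18.38 mg/L.
e^(−k_d t) = e^(−0.256×0.7370) = 0.8281; e^(−k_r t) = e^(−0.912×0.7370) = 0.5106.
D = 18.38 × (0.8281 − 0.5106) + 0.544 × 0.5106 = 5.835 + 0.2778 = 6.113 mg/L.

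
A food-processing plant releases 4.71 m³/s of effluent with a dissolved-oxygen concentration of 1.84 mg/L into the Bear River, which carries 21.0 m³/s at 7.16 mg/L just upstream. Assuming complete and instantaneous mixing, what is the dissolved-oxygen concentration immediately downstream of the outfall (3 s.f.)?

6.19 mg/L

Flow-weighted mixing: C = (Q_r C_r + Q_w C_w)/(Q_r + Q_w)
= (21.0×7.16 + 4.71×1.84)/(21.0 + 4.71) = 159.0/25.71 = 6.185 mg/L.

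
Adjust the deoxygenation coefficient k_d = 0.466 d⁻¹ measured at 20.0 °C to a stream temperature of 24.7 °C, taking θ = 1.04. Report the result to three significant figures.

k_d ≈ 0.560 d⁻¹

k_d(T₂) = k_d(T₁) · θ^(T₂−T₁) = 0.466 × 1.04^(24.7−20.0)
= 0.466 × 1.04^4.70 = 0.466 × 1.202 = 0.5603 d⁻¹.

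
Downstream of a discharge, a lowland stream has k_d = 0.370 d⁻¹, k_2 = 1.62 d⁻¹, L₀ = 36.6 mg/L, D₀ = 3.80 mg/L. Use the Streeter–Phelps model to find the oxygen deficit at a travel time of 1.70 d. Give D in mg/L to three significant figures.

D ≈ 5.33 mg/L

k_d L₀/(k_2−k_d) = 0.370×36.6/(1.62−0.370) = 13.54/1.250 = 10.83 mg/L.
e^(−k_d t) = e^(−0.370×1.700) = 0.5331; e^(−k_2 t) = e^(−1.62×1.700) = 0.06367.
D = 10.83 × (0.5331 − 0.06367) + 3.80 × 0.06367 = 5.086 + 0.2420 = 5.328 mg/L.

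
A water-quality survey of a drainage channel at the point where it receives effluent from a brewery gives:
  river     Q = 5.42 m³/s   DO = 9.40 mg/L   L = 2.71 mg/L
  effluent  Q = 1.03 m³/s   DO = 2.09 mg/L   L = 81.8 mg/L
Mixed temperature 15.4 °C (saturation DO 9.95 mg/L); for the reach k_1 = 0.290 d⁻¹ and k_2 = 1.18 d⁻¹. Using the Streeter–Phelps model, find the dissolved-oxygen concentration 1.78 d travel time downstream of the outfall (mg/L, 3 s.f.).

Mixed DO = (5.42×9.40 + 1.03×2.09)/(5.42+1.03) = 53.10/6.450 = 8.233 mg/L.
Mixed L₀ = (5.42×2.71 + 1.03×81.8)/(6.450) = 98.94/6.450 = 15.34 mg/L.
Initial deficit D₀ = C_s − DO₀ = 9.95 − 8.233 = 1.717 mg/L.
D(1.78) = [0.290×15.34/(1.18−0.290)](e^(−0.290×1.78) − e^(−1.18×1.78)) + 1.717 e^(−1.18×1.78)
= 4.998 × (0.5968 − 0.1224) + 1.717 × 0.1224 = 2.581 mg/L.
DO = 9.95 − 2.581 = 7.369 mg/L.

DO ≈ 7.37 mg/L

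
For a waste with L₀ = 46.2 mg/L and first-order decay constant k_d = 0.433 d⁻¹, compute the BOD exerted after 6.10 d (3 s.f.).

y ≈ 42.9 mg/L

y_t = L₀(1 − e^(−k_d t)) = 46.2 × (1 − e^(−0.433×6.10))
= 46.2 × (1 − 0.07127) = 46.2 × 0.9287 = 42.91 mg/L.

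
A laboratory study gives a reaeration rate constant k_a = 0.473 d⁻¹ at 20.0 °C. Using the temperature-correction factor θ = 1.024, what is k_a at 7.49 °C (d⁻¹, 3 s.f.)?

k_a(T₂) = k_a(T₁) · θ^(T₂−T₁) = 0.473 × 1.024^(7.49−20.0)
= 0.473 × 1.024^-12.5 = 0.473 × 0.7433 = 0.3516 d⁻¹.

k_a ≈ 0.352 d⁻¹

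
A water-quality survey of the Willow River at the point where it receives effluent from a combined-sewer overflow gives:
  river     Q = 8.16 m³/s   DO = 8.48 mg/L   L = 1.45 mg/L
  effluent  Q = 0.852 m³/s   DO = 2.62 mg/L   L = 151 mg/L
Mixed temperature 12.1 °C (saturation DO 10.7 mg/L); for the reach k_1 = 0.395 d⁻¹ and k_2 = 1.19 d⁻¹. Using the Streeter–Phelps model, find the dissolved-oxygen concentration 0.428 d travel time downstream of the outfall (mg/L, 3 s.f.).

DO ≈ 7.15 mg/L

Mixed DO = (8.16×8.48 + 0.852×2.62)/(8.16+0.852) = 71.43/9.012 = 7.926 mg/L.
Mixed L₀ = (8.16×1.45 + 0.852×151)/(9.012) = 140.5/9.012 = 15.59 mg/L.
Initial deficit D₀ = C_s − DO₀ = 10.7 − 7.926 = 2.774 mg/L.
D(0.428) = [0.395×15.59/(1.19−0.395)](e^(−0.395×0.428) − e^(−1.19×0.428)) + 2.774 e^(−1.19×0.428)
= 7.745 × (0.8445 − 0.6009) + 2.774 × 0.6009 = 3.553 mg/L.
DO = 10.7 − 3.553 = 7.147 mg/L.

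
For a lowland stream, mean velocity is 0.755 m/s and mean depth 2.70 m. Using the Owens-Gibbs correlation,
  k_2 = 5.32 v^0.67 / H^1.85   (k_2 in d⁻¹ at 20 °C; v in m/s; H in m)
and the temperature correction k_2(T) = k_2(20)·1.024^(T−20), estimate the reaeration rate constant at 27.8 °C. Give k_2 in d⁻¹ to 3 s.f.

k_2(20) = 5.32 × 0.755^0.67 / 2.70^1.85 = 5.32 × 0.8284 / 6.281 = 0.7016 d⁻¹.
k_2(27.8) = 0.7016 × 1.024^(27.8−20) = 0.7016 × 1.203 = 0.8442 d⁻¹.

k_2 ≈ 0.844 d⁻¹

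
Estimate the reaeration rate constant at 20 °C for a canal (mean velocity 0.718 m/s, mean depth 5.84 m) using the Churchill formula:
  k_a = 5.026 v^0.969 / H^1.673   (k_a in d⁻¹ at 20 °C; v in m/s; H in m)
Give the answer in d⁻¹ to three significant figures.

k_a = 5.026 × 0.718^0.969 / 5.84^1.673 = 5.026 × 0.7254 / 19.15 = 0.1904 d⁻¹.

k_a ≈ 0.190 d⁻¹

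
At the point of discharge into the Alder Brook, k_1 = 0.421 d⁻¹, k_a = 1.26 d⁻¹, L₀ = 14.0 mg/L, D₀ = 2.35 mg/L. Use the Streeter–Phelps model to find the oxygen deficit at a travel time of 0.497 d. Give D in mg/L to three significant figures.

k_1 L₀/(k_a−k_1) = 0.421×14.0/(1.26−0.421) = 5.894/0.8390 = 7.025 mg/L.
e^(−k_1 t) = e^(−0.421×0.4970) = 0.8112; e^(−k_a t) = e^(−1.26×0.4970) = 0.5346.
D = 7.025 × (0.8112 − 0.5346) + 2.35 × 0.5346 = 1.943 + 1.256 = 3.199 mg/L.

D ≈ 3.20 mg/L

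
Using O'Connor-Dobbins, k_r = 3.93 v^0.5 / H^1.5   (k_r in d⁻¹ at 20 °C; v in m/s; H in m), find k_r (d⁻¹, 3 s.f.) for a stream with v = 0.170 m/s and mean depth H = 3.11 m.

k_r = 3.93 × 0.170^0.5 / 3.11^1.5 = 3.93 × 0.4123 / 5.485 = 0.2954 d⁻¹.

k_r ≈ 0.295 d⁻¹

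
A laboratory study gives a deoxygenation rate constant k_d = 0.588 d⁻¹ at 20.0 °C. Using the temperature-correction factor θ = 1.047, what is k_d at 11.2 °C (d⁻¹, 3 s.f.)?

k_d(T₂) = k_d(T₁) · θ^(T₂−T₁) = 0.588 × 1.047^(11.2−20.0)
= 0.588 × 1.047^-8.80 = 0.588 × 0.6675 = 0.3925 d⁻¹.

k_d ≈ 0.393 d⁻¹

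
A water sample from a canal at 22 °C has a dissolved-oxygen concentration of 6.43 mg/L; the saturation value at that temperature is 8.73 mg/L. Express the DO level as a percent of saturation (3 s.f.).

73.7 % saturation

% saturation = C/C_s × 100 = 6.43/8.73 × 100 = 73.7 %.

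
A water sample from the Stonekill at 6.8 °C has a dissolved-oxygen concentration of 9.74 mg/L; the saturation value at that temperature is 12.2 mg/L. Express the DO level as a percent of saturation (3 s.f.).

% saturation = C/C_s × 100 = 9.74/12.2 × 100 = 79.8 %.

79.8 % saturation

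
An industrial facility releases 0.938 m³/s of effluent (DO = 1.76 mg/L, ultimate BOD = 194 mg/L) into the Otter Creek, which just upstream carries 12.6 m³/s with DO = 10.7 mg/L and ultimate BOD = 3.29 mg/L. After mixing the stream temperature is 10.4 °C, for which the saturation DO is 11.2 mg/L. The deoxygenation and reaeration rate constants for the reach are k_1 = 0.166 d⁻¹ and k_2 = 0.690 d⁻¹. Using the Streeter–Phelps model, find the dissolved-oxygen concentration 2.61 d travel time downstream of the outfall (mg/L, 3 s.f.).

DO ≈ 8.49 mg/L

Mixed DO = (12.6×10.7 + 0.938×1.76)/(12.6+0.938) = 136.5/13.54 = 10.08 mg/L.
Mixed L₀ = (12.6×3.29 + 0.938×194)/(13.54) = 223.4/13.54 = 16.50 mg/L.
Initial deficit D₀ = C_s − DO₀ = 11.2 − 10.08 = 1.119 mg/L.
D(2.61) = [0.166×16.50/(0.690−0.166)](e^(−0.166×2.61) − e^(−0.690×2.61)) + 1.119 e^(−0.690×2.61)
= 5.228 × (0.6484 − 0.1652) + 1.119 × 0.1652 = 2.711 mg/L.
DO = 11.2 − 2.711 = 8.489 mg/L.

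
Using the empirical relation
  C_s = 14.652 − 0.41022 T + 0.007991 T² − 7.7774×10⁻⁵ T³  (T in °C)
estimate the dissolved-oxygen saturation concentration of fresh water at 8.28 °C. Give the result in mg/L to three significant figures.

C_s = 14.652 − 0.41022×8.28 + 0.007991×8.28² − 7.7774×10⁻⁵×8.28³ = 11.76 mg/L.

C_s ≈ 11.8 mg/L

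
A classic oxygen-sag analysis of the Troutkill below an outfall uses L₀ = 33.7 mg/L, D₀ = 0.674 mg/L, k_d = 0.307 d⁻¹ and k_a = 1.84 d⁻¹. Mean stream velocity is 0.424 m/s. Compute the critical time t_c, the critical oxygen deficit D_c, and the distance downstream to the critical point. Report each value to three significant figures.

t_c ≈ 1.10 d; D_c ≈ 4.01 mg/L; x_c ≈ 40.3 km

At the critical point dD/dt = 0, so k_d L₀ e^(−k_d t) = k_a D. Substituting D(t) from the Streeter–Phelps equation and solving for t gives
t_c = ln[(k_a/k_d)(1 − D₀(k_a−k_d)/(k_d L₀))] / (k_a−k_d).
Here k_a−k_d = 1.533 d⁻¹ and 1 − D₀(k_a−k_d)/(k_d L₀) = 1 − 0.674×1.533/(0.307×33.7) = 0.9001, so
t_c = ln(5.993 × 0.9001) / 1.533 = 1.685 / 1.533 = 1.099 d.
D_c = (k_d/k_a) L₀ e^(−k_d t_c) = (0.307/1.84) × 33.7 × e^(−0.307×1.099) = 0.1668 × 33.7 × 0.7135 = 4.012 mg/L.
x_c = v t_c = 0.424 m/s × 1.099 d × 86400 s/d = 40280 m ≈ 40.3 km.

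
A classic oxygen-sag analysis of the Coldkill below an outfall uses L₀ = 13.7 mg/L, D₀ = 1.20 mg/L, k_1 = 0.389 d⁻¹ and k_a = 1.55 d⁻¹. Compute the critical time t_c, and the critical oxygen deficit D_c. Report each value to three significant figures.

With k_a/k_1 = 3.985 and 1 − D₀(k_a−k_1)/(k_1 L₀) = 0.7386,
t_c = ln(3.985 × 0.7386) / (1.55 − 0.389) = ln(2.943) / 1.161 = 1.079/1.161 = 0.9297 d.
L(t_c) = L₀ e^(−k_1 t_c) = 13.7 × 0.6965 = 9.542 mg/L, and at the critical point k_a D_c = k_1 L, so D_c = (0.389/1.55) × 9.542 = 2.395 mg/L.

t_c ≈ 0.930 d; D_c ≈ 2.39 mg/L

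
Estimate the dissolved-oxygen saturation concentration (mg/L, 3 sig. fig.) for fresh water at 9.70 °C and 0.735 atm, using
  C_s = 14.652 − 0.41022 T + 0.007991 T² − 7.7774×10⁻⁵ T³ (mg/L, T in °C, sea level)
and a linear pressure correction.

At sea level: C_s = 14.652 − 0.41022×9.70 + 0.007991×9.70² − 7.7774×10⁻⁵×9.70³ = 11.35 mg/L.
Pressure correction: C_s' = 11.35 × 0.735 = 8.345 mg/L.

C_s ≈ 8.35 mg/L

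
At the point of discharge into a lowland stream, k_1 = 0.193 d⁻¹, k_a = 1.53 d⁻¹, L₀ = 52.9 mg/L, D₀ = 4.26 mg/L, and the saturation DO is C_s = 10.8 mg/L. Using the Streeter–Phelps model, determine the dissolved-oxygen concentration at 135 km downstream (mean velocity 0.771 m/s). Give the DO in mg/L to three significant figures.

DO ≈ 5.79 mg/L

Travel time t = x/v = 135 km / (0.771 m/s) = 135000 m / 0.771 m/s = 175100 s = 2.027 d.
k_1 L₀/(k_a−k_1) = 0.193×52.9/(1.53−0.193) = 10.21/1.337 = 7.636 mg/L.
e^(−k_1 t) = e^(−0.193×2.027) = 0.6763; e^(−k_a t) = e^(−1.53×2.027) = 0.04502.
D = 7.636 × (0.6763 − 0.04502) + 4.26 × 0.04502 = 4.821 + 0.1918 = 5.012 mg/L.
DO = C_s − D = 10.8 − 5.012 = 5.788 mg/L.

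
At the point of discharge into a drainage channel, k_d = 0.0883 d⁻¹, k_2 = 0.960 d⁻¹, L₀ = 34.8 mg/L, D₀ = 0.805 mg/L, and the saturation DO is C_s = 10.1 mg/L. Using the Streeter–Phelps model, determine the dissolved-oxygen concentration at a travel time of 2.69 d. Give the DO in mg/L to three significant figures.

DO ≈ 7.53 mg/L

k_d L₀/(k_2−k_d) = 0.0883×34.8/(0.960−0.0883) = 3.073/0.8717 = 3.525 mg/L.
e^(−k_d t) = e^(−0.0883×2.690) = 0.7886; e^(−k_2 t) = e^(−0.960×2.690) = 0.07559.
D = 3.525 × (0.7886 − 0.07559) + 0.805 × 0.07559 = 2.513 + 0.06085 = 2.574 mg/L.
DO = C_s − D = 10.1 − 2.574 = 7.526 mg/L.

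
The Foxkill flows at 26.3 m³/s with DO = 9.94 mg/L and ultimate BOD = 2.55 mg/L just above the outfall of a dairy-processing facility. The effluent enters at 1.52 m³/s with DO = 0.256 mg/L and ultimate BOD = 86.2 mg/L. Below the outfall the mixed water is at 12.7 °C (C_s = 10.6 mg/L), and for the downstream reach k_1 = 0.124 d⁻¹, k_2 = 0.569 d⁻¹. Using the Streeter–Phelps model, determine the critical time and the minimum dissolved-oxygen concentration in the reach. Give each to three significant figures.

t_c ≈ 1.37 d; minimum DO ≈ 9.29 mg/L

Mixed DO = (26.3×9.94 + 1.52×0.256)/(26.3+1.52) = 261.8/27.82 = 9.411 mg/L.
Mixed L₀ = (26.3×2.55 + 1.52×86.2)/(27.82) = 198.1/27.82 = 7.120 mg/L.
Initial deficit D₀ = C_s − DO₀ = 10.6 − 9.411 = 1.189 mg/L.
t_c = (1/0.4450) ln[(0.569/0.124)(1 − 1.189×0.4450/(0.124×7.120))] = 2.247 × ln(1.839) = 1.369 d.
D_c = (0.124/0.569) × 7.120 × e^(−0.124×1.369) = 0.2179 × 7.120 × 0.8439 = 1.310 mg/L.
Minimum DO = 10.6 − 1.310 = 9.290 mg/L.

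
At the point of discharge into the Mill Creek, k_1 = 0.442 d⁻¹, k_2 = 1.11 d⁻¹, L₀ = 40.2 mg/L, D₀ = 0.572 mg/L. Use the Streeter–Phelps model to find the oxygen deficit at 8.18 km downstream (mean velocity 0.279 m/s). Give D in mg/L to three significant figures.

Travel time t = x/v = 8.18 km / (0.279 m/s) = 8180 m / 0.279 m/s = 29320 s = 0.3393 d.
k_1 L₀/(k_2−k_1) = 0.442×40.2/(1.11−0.442) = 17.77/0.6680 = 26.60 mg/L.
e^(−k_1 t) = e^(−0.442×0.3393) = 0.8607; e^(−k_2 t) = e^(−1.11×0.3393) = 0.6861.
D = 26.60 × (0.8607 − 0.6861) + 0.572 × 0.6861 = 4.644 + 0.3925 = 5.036 mg/L.

D ≈ 5.04 mg/L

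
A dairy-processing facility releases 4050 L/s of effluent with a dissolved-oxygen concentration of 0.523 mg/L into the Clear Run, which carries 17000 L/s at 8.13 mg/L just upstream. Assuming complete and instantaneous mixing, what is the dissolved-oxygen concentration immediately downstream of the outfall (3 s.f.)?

Flow-weighted mixing: C = (Q_r C_r + Q_w C_w)/(Q_r + Q_w)
= (17000×8.13 + 4050×0.523)/(17000 + 4050) = 140300/21050 = 6.666 mg/L.

6.67 mg/L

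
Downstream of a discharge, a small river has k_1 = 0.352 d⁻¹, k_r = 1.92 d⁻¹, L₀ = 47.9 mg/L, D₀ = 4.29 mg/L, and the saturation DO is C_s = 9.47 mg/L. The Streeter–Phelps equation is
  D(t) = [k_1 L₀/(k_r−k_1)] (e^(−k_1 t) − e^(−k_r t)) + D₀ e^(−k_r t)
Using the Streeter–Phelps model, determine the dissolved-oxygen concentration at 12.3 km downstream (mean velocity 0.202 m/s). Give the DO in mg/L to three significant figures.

DO ≈ 2.75 mg/L

Travel time t = x/v = 12.3 km / (0.202 m/s) = 12300 m / 0.202 m/s = 60890 s = 0.7048 d.
k_1 L₀/(k_r−k_1) = 0.352×47.9/(1.92−0.352) = 16.86/1.568 = 10.75 mg/L.
e^(−k_1 t) = e^(−0.352×0.7048) = 0.7803; e^(−k_r t) = e^(−1.92×0.7048) = 0.2584.
D = 10.75 × (0.7803 − 0.2584) + 4.29 × 0.2584 = 5.612 + 1.109 = 6.720 mg/L.
DO = C_s − D = 9.47 − 6.720 = 2.750 mg/L.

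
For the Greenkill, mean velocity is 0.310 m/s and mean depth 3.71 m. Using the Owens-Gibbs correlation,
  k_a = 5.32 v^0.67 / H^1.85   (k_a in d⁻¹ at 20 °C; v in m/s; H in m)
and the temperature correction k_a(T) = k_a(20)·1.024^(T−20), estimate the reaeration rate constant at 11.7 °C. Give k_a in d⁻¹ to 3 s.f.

k_a ≈ 0.176 d⁻¹

k_a(20) = 5.32 × 0.310^0.67 / 3.71^1.85 = 5.32 × 0.4563 / 11.31 = 0.2147 d⁻¹.
k_a(11.7) = 0.2147 × 1.024^(11.7−20) = 0.2147 × 0.8213 = 0.1763 d⁻¹.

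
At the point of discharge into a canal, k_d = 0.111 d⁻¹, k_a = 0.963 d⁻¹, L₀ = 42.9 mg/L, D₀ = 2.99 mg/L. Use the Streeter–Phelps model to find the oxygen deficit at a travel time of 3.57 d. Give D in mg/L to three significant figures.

k_d L₀/(k_a−k_d) = 0.111×42.9/(0.963−0.111) = 4.762/0.8520 = 5.589 mg/L.
e^(−k_d t) = e^(−0.111×3.570) = 0.6728; e^(−k_a t) = e^(−0.963×3.570) = 0.03213.
D = 5.589 × (0.6728 − 0.03213) + 2.99 × 0.03213 = 3.581 + 0.09607 = 3.677 mg/L.

D ≈ 3.68 mg/L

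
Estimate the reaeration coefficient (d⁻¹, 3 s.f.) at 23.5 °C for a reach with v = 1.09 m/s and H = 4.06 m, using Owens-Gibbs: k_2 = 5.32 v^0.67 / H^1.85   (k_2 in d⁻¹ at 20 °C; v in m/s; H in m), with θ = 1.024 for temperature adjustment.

k_2(20) = 5.32 × 1.09^0.67 / 4.06^1.85 = 5.32 × 1.059 / 13.36 = 0.4219 d⁻¹.
k_2(23.5) = 0.4219 × 1.024^(23.5−20) = 0.4219 × 1.087 = 0.4584 d⁻¹.

k_2 ≈ 0.458 d⁻¹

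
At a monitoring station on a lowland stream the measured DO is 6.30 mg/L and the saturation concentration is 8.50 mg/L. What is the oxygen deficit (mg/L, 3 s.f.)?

D = C_s − C = 8.50 − 6.30 = 2.20 mg/L.

D ≈ 2.20 mg/L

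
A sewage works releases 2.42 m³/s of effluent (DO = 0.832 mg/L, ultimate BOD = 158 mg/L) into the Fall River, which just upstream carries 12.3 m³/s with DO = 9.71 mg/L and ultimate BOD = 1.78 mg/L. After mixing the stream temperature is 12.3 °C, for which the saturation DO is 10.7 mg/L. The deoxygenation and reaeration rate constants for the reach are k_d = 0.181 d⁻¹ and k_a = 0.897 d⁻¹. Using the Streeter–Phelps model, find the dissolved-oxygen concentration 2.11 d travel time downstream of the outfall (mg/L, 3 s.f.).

DO ≈ 6.64 mg/L

Mixed DO = (12.3×9.71 + 2.42×0.832)/(12.3+2.42) = 121.4/14.72 = 8.250 mg/L.
Mixed L₀ = (12.3×1.78 + 2.42×158)/(14.72) = 404.3/14.72 = 27.46 mg/L.
Initial deficit D₀ = C_s − DO₀ = 10.7 − 8.250 = 2.450 mg/L.
D(2.11) = [0.181×27.46/(0.897−0.181)](e^(−0.181×2.11) − e^(−0.897×2.11)) + 2.450 e^(−0.897×2.11)
= 6.942 × (0.6826 − 0.1507) + 2.450 × 0.1507 = 4.062 mg/L.
DO = 10.7 − 4.062 = 6.638 mg/L.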